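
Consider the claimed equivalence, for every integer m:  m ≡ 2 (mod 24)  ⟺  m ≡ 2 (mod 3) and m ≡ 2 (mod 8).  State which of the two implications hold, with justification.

Both directions hold.

Forward direction. Suppose m ≡ 2 (mod 24); write m = 24j + 2. Since 3 ∣ 24, reducing mod 3 gives m ≡ 2 (mod 3); since 8 ∣ 24, reducing mod 8 gives m ≡ 2 (mod 8).

Converse. If m ≡ 2 (mod 3) and m ≡ 2 (mod 8), then by the Chinese remainder theorem m ≡ 2 (mod 24). This is exactly m ≡ 2 (mod 24).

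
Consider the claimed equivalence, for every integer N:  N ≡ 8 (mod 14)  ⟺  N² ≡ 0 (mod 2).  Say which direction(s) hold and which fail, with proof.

[⇒] Suppose N ≡ 8 (mod 14). Then N² ≡ 8² = 64 (mod 14), and since 2 ∣ 14, also N² ≡ 0 (mod 2).

[⇐] This fails: take N = 0. Then 0² = 0 ≡ 0 (mod 2), yet 0 ≡ 0 (mod 14), not 8.

Only the forward implication holds.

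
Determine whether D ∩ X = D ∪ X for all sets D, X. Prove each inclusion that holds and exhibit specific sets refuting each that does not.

(⊆) Let x ∈ D ∩ X. Then x ∈ D ∩ X, from which x ∈ D ∪ X.

(⊇) This inclusion fails. Take D = {1}, X = ∅; then 1 ∈ D ∪ X but 1 ∉ D ∩ X.

The sets are not equal: only the forward inclusion holds.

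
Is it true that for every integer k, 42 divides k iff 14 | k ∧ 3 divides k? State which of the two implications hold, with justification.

Both directions hold.

(⟸) Suppose 14 ∣ k and 3 ∣ k. Any common multiple of 14 and 3 is a multiple of their lcm; here gcd(14, 3) = 1, so lcm(14, 3) = 14·3 = 42, so 42 ∣ k.

(⟹) If 42 ∣ k, write k = 42q. Since 42 = 3·14, k = 14·(3q), so 14 ∣ k; and since 42 = 14·3, k = 3·(14q), so 3 ∣ k.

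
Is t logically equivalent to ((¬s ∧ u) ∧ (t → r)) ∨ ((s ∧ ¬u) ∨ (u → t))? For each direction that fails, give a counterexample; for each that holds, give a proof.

(⇒) holds; (⇐) fails.

(⟹) Assume the antecedent. If t is true, the consequent reduces to true regardless of the other variables. If t is false, the antecedent cannot hold. Either way the consequent holds.

(⟸) This fails. Under s = F, r = F, t = F, u = F, the left side is false but the right side is true.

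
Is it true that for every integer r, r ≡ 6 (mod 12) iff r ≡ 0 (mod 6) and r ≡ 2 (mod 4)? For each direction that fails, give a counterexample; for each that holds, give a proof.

(⟹) Suppose r ≡ 6 (mod 12); write r = 12j + 6. Since 6 ∣ 12, reducing mod 6 gives r ≡ 6 ≡ 0 (mod 6); since 4 ∣ 12, reducing mod 4 gives r ≡ 6 ≡ 2 (mod 4).

(⟸) Conversely, if r ≡ 0 (mod 6) and r ≡ 2 (mod 4), then by the Chinese remainder theorem r ≡ 6 (mod 12). This is exactly r ≡ 6 (mod 12).

Both directions hold.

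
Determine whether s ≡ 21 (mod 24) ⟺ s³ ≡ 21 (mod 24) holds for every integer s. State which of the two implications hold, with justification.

Forward direction. Suppose s ≡ 21 (mod 24). Write s = 24j + 21. Then (24j + 21)³ = 13824j³ + 36288j² + 31752j + 9261 = 24(576j³ + 1512j² + 1323j + 385) + 21, so s³ ≡ 21 (mod 24).

Converse. Suppose s³ ≡ 21 (mod 24). The only residue r in {0, …, 23} with r³ ≡ 21 (mod 24) is r = 21, so s ≡ 21 (mod 24).

Both implications hold.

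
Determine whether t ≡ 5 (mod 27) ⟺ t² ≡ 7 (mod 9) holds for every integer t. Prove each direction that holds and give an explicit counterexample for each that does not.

(⟸) This fails: take t = 4. Then 4² = 16 ≡ 7 (mod 9), yet 4 ≡ 4 (mod 27), not 5.

(⟹) Suppose t ≡ 5 (mod 27). Then t² ≡ 5² = 25 (mod 27), and since 9 ∣ 27, also t² ≡ 7 (mod 9).

The forward direction holds; the converse fails.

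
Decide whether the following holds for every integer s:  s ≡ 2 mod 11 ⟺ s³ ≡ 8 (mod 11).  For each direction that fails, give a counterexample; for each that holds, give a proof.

Both directions hold; the statement is true.

Forward direction. Suppose s ≡ 2 mod 11. Write s = 11j + 2. Then (11j + 2)³ = 1331j³ + 726j² + 132j + 8 = 11(121j³ + 66j² + 12j) + 8, so s³ ≡ 8 (mod 11).

Converse. Suppose s³ ≡ 8 (mod 11). The only residue r in {0, …, 10} with r³ ≡ 8 (mod 11) is r = 2, so s ≡ 2 (mod 11).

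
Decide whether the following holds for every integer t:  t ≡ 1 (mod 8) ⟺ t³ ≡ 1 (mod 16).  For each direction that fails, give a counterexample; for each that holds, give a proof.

Only the reverse direction holds.

(⇐) The residues r modulo 16 with r³ ≡ 1 (mod 16) are exactly {1}, and each is ≡ 1 (mod 8).

(⇒) This fails: take t = 9. Then 9 ≡ 1 (mod 8), but 9³ = 729 ≡ 9 (mod 16), not 1.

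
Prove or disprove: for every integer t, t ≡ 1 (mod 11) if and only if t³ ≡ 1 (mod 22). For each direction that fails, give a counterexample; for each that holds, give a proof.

(⇒) This fails: take t = 12. Then 12 ≡ 1 (mod 11), but 12³ = 1728 ≡ 12 (mod 22), not 1.

(⇐) Conversely, the residues r modulo 22 with r³ ≡ 1 (mod 22) are exactly {1}, and each is ≡ 1 (mod 11).

Not equivalent: only (⇐) holds.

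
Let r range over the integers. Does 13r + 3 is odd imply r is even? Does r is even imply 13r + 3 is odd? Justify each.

(⇒) Suppose 13r + 3 is odd. Since 13 is odd, 13r and r have the same parity, so 13r + 3 ≡ r + 3 (mod 2). As 3 is odd, 13r + 3 is odd exactly when r is even. Thus r is even.

(⇐) Conversely, suppose r is even; write r = 2j. Then 13r + 3 = 13·(2j) + 3 = 2·13j + 3, which is odd.

The biconditional holds.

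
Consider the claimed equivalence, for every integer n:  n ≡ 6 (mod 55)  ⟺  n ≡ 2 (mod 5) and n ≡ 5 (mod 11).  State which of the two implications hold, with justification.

Neither implication holds.

(⇒) This fails: n = 6 gives 6 ≡ 6 (mod 55) but 6 ≡ 1 (mod 5), so the conjunction on the right does not hold.

(⇐) This fails: n = 27 satisfies both congruences on the right (27 ≡ 2 mod 5 and 27 ≡ 5 mod 11) yet 27 ≡ 27 (mod 55), not 6.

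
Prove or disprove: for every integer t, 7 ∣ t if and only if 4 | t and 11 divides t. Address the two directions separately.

Both directions fail.

(→) This fails: take t = 7. Certainly 7 ∣ 7, but 4 ∤ 7.

(←) This fails: take t = 44. Both 4 ∣ 44 and 11 ∣ 44, yet 44 is not a multiple of 7 (since 44 = 6·7 + 2), so 7 ∤ 44.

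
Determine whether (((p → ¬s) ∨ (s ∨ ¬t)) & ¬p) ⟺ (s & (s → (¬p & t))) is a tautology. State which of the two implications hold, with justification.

Not equivalent: only (⇐) holds.

[⇒] This fails. Under t = F, s = F, p = F, the left side is true but the right side is false.

[⇐] Assume the antecedent. If t is true, the antecedent forces (t = T, s = T, p = F), and ((p → ¬s) ∨ (s ∨ ¬t)) & ¬p holds there. If t is false, the antecedent cannot hold. Either way ((p → ¬s) ∨ (s ∨ ¬t)) & ¬p holds.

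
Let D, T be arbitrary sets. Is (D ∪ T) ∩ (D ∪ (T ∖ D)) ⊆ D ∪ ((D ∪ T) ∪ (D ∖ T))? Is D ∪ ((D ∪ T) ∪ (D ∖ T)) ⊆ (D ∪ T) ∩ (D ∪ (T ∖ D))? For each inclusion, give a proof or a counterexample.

Forward inclusion. Let x ∈ (D ∪ T) ∩ (D ∪ (T ∖ D)). Then either x ∈ D and x ∉ T; or x ∈ T and x ∉ D; or x ∈ D ∩ T. In each case x ∈ D ∪ ((D ∪ T) ∪ (D ∖ T)), so (D ∪ T) ∩ (D ∪ (T ∖ D)) ⊆ D ∪ ((D ∪ T) ∪ (D ∖ T)).

Reverse inclusion. Let x ∈ D ∪ ((D ∪ T) ∪ (D ∖ T)). Then either x ∈ D and x ∉ T; or x ∈ T and x ∉ D; or x ∈ D ∩ T. In each case x ∈ (D ∪ T) ∩ (D ∪ (T ∖ D)), so D ∪ ((D ∪ T) ∪ (D ∖ T)) ⊆ (D ∪ T) ∩ (D ∪ (T ∖ D)).

Both inclusions hold; the sets are equal.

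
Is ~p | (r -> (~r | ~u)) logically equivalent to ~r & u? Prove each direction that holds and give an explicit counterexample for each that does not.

(⇒) fails; (⇐) holds.

[⇒] This fails. Under p = F, r = F, u = F, the left side is true but the right side is false.

[⇐] Assume the antecedent. If p is true, the antecedent forces (p = T, r = F, u = T), and ~p | (r -> (~r | ~u)) holds there. If p is false, ~p | (r -> (~r | ~u)) reduces to true regardless of the other variables. Either way ~p | (r -> (~r | ~u)) holds.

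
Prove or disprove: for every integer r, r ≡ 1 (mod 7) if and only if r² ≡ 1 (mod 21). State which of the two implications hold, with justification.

Neither implication holds.

(→) This fails: take r = 15. Then 15 ≡ 1 (mod 7), but 15² = 225 ≡ 15 (mod 21), not 1.

(←) This fails: take r = 13. Then 13² = 169 ≡ 1 (mod 21), yet 13 ≡ 6 (mod 7), not 1.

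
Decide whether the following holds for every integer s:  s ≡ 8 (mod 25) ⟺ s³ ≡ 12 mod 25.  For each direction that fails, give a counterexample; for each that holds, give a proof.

(⟸) Suppose s³ ≡ 12 (mod 25). The only residue r in {0, …, 24} with r³ ≡ 12 (mod 25) is r = 8, so s ≡ 8 (mod 25).

(⟹) Suppose s ≡ 8 (mod 25). Write s = 25j + 8. Then (25j + 8)³ = 15625j³ + 15000j² + 4800j + 512 = 25(625j³ + 600j² + 192j + 20) + 12, so s³ ≡ 12 (mod 25).

Both directions hold.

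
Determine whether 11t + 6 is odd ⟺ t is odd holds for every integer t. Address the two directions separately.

Equivalent; both directions hold.

(⇐) Suppose t is odd; write t = 2j + 1. Then 11t + 6 = 11·(2j + 1) + 6 = 2·11j + 17, which is odd.

(⇒) Suppose 11t + 6 is odd. Since 11 is odd, 11t and t have the same parity, so 11t + 6 ≡ t + 6 (mod 2). As 6 is even, 11t + 6 is odd exactly when t is odd. Thus t is odd.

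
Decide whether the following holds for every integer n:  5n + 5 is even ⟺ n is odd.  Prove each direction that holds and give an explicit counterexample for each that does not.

(⟹) Suppose 5n + 5 is even. Since 5 is odd, 5n and n have the same parity, so 5n + 5 ≡ n + 5 (mod 2). As 5 is odd, 5n + 5 is even exactly when n is odd. Thus n is odd.

(⟸) Conversely, suppose n is odd; write n = 2j + 1. Then 5n + 5 = 5·(2j + 1) + 5 = 2·5j + 10, which is even.

The biconditional holds.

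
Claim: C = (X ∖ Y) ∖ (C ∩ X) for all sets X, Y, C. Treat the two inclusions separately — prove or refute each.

(⊆) fails and (⊇) fails.

(⟹) This inclusion fails. Take X = ∅, Y = ∅, C = {1}; then 1 ∈ C but 1 ∉ (X ∖ Y) ∖ (C ∩ X).

(⟸) This inclusion fails. Take X = {1}, Y = ∅, C = ∅; then 1 ∈ (X ∖ Y) ∖ (C ∩ X) but 1 ∉ C.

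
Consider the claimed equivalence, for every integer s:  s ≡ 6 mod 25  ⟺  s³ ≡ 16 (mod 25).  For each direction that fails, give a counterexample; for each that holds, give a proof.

(⇒) Suppose s ≡ 6 mod 25. Write s = 25j + 6. Then (25j + 6)³ = 15625j³ + 11250j² + 2700j + 216 = 25(625j³ + 450j² + 108j + 8) + 16, so s³ ≡ 16 (mod 25).

(⇐) Conversely, suppose s³ ≡ 16 (mod 25). The only residue r in {0, …, 24} with r³ ≡ 16 (mod 25) is r = 6, so s ≡ 6 (mod 25).

Both directions hold.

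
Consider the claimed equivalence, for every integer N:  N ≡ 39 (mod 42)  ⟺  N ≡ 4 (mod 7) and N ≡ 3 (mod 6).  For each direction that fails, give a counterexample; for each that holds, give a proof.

(⇒) Suppose N ≡ 39 (mod 42); write N = 42j + 39. Since 7 ∣ 42, reducing mod 7 gives N ≡ 39 ≡ 4 (mod 7); since 6 ∣ 42, reducing mod 6 gives N ≡ 39 ≡ 3 (mod 6).

(⇐) Conversely, if N ≡ 4 (mod 7) and N ≡ 3 (mod 6), then by the Chinese remainder theorem N ≡ 39 (mod 42). This is exactly N ≡ 39 (mod 42).

The biconditional holds.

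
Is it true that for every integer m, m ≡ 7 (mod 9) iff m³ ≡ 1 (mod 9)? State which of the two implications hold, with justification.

[⇒] Suppose m ≡ 7 (mod 9). Write m = 9j + 7. Then (9j + 7)³ = 729j³ + 1701j² + 1323j + 343 = 9(81j³ + 189j² + 147j + 38) + 1, so m³ ≡ 1 (mod 9).

[⇐] This fails: take m = 1. Then 1³ = 1 ≡ 1 (mod 9), yet 1 ≡ 1 (mod 9), not 7.

Only the forward implication holds.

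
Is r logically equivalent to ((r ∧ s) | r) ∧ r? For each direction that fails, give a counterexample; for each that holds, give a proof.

Forward direction. Assume the antecedent. If s is true, the antecedent forces (s = T, r = T), and ((r ∧ s) | r) ∧ r holds there. If s is false, the antecedent forces (s = F, r = T), and ((r ∧ s) | r) ∧ r holds there. Either way ((r ∧ s) | r) ∧ r holds.

Converse. Assume the antecedent. If s is true, the antecedent forces (s = T, r = T), and r holds there. If s is false, the antecedent forces (s = F, r = T), and r holds there. Either way r holds.

Both directions hold.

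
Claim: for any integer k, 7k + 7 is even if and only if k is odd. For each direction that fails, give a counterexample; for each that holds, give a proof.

(⟹) Suppose 7k + 7 is even. Since 7 is odd, 7k and k have the same parity, so 7k + 7 ≡ k + 7 (mod 2). As 7 is odd, 7k + 7 is even exactly when k is odd. Thus k is odd.

(⟸) Conversely, suppose k is odd; write k = 2j + 1. Then 7k + 7 = 7·(2j + 1) + 7 = 2·7j + 14, which is even.

The biconditional holds.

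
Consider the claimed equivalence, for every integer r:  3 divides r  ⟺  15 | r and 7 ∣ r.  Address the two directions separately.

The forward direction fails; the converse holds.

Converse. Suppose 15 ∣ r and 7 ∣ r. Any common multiple of 15 and 7 is a multiple of their lcm; here gcd(15, 7) = 1, so lcm(15, 7) = 15·7 = 105, so 105 ∣ r. Since 3 ∣ 105, it follows that 3 ∣ r.

Forward direction. This fails: take r = 3. Certainly 3 ∣ 3, but 15 ∤ 3.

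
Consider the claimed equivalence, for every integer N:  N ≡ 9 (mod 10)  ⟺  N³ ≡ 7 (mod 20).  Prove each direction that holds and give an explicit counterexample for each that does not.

Neither direction holds.

(⟹) This fails: take N = 9. Then 9 ≡ 9 (mod 10), but 9³ = 729 ≡ 9 (mod 20), not 7.

(⟸) This fails: take N = 3. Then 3³ = 27 ≡ 7 (mod 20), yet 3 ≡ 3 (mod 10), not 9.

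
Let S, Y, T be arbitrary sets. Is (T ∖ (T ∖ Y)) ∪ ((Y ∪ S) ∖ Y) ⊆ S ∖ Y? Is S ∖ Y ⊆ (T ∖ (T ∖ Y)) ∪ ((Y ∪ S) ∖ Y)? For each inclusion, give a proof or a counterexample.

The sets are not equal: only the reverse inclusion holds.

(⊆) This inclusion fails. Take S = ∅, Y = {1}, T = {1}; then 1 ∈ (T ∖ (T ∖ Y)) ∪ ((Y ∪ S) ∖ Y) but 1 ∉ S ∖ Y.

(⊇) Let x ∈ S ∖ Y. Then either x ∈ S and x ∉ Y, T; or x ∈ S ∩ T and x ∉ Y. In each case x ∈ (T ∖ (T ∖ Y)) ∪ ((Y ∪ S) ∖ Y), so S ∖ Y ⊆ (T ∖ (T ∖ Y)) ∪ ((Y ∪ S) ∖ Y).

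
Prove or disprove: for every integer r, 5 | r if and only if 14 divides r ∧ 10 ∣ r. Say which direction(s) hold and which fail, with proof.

(⇒) This fails: take r = 5. Certainly 5 ∣ 5, but 14 ∤ 5.

(⇐) Suppose 14 ∣ r and 10 ∣ r. Any common multiple of 14 and 10 is a multiple of their lcm; here lcm(14, 10) = 14·10/gcd(14, 10) = 140/2 = 70, so 70 ∣ r. Since 5 ∣ 70, it follows that 5 ∣ r.

(⇒) fails; (⇐) holds.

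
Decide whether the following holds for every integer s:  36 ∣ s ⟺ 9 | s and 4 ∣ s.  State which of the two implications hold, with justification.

The biconditional holds.

Forward direction. If 36 ∣ s, write s = 36q. Since 36 = 4·9, s = 9·(4q), so 9 ∣ s; and since 36 = 9·4, s = 4·(9q), so 4 ∣ s.

Converse. Suppose 9 ∣ s and 4 ∣ s. Any common multiple of 9 and 4 is a multiple of their lcm; here gcd(9, 4) = 1, so lcm(9, 4) = 9·4 = 36, so 36 ∣ s.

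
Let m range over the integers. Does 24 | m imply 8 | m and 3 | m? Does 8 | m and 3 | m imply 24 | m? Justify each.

(⟹) If 24 ∣ m, write m = 24q. Since 24 = 3·8, m = 8·(3q), so 8 ∣ m; and since 24 = 8·3, m = 3·(8q), so 3 ∣ m.

(⟸) Suppose 8 ∣ m and 3 ∣ m. Any common multiple of 8 and 3 is a multiple of their lcm; here gcd(8, 3) = 1, so lcm(8, 3) = 8·3 = 24, so 24 ∣ m.

The biconditional holds.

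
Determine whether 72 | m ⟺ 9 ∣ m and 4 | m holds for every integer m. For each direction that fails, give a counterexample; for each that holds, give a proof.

(⇒) holds; (⇐) fails.

(⇒) If 72 ∣ m, write m = 72q. Since 72 = 8·9, m = 9·(8q), so 9 ∣ m; and since 72 = 18·4, m = 4·(18q), so 4 ∣ m.

(⇐) This fails: take m = 36. Both 9 ∣ 36 and 4 ∣ 36, yet 36 is not a multiple of 72 (since 36 = 0·72 + 36), so 72 ∤ 36.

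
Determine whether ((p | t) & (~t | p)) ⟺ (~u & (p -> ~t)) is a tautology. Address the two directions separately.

[⇒] This fails. Under u = T, t = F, p = T, the left side is true but the right side is false.

[⇐] This fails. Under u = F, t = F, p = F, the left side is false but the right side is true.

(⇒) fails and (⇐) fails.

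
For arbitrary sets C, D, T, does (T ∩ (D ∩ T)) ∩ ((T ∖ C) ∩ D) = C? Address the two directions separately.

(⊆) This inclusion fails. Take C = ∅, D = {1}, T = {1}; then 1 ∈ (T ∩ (D ∩ T)) ∩ ((T ∖ C) ∩ D) but 1 ∉ C.

(⊇) This inclusion fails. Take C = {1}, D = ∅, T = ∅; then 1 ∈ C but 1 ∉ (T ∩ (D ∩ T)) ∩ ((T ∖ C) ∩ D).

Neither inclusion holds.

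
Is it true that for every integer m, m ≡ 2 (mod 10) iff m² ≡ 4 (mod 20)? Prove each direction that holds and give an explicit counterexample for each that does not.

(⇒) Suppose m ≡ 2 (mod 10). Working modulo 20, m ∈ {2, 12}; for each such r, r² ≡ 4 (mod 20).

(⇐) This fails: take m = 8. Then 8² = 64 ≡ 4 (mod 20), yet 8 ≡ 8 (mod 10), not 2.

Only the forward implication holds.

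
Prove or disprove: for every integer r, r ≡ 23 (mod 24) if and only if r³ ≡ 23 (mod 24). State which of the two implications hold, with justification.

Both directions hold.

(→) Suppose r ≡ 23 (mod 24). Write r = 24j + 23. Then (24j + 23)³ = 13824j³ + 39744j² + 38088j + 12167 = 24(576j³ + 1656j² + 1587j + 506) + 23, so r³ ≡ 23 (mod 24).

(←) Conversely, suppose r³ ≡ 23 (mod 24). The only residue r in {0, …, 23} with r³ ≡ 23 (mod 24) is r = 23, so r ≡ 23 (mod 24).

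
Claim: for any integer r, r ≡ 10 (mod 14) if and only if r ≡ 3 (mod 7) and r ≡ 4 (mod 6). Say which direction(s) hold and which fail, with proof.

Forward direction. This fails: r = 24 gives 24 ≡ 10 (mod 14) but 24 ≡ 0 (mod 6), so the conjunction on the right does not hold.

Converse. If r ≡ 3 (mod 7) and r ≡ 4 (mod 6), then by the Chinese remainder theorem r ≡ 10 (mod 42). Since 10 ≡ 10 (mod 14) and 14 ∣ 42, we get r ≡ 10 (mod 14).

The forward direction fails; the converse holds.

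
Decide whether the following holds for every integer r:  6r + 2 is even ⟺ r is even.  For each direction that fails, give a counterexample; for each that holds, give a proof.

(⇒) fails; (⇐) holds.

(⟸) Suppose r is even. Since 6 is even, 6r is even for every r, so 6r + 2 has the same parity as 2, which is even. Hence 6r + 2 is even.

(⟹) This fails: take r = 5. Then 6r + 2 = 32, which is even, yet r = 5 is odd, not even.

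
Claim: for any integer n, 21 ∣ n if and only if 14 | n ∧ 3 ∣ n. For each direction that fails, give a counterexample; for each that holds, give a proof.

(⇐) Suppose 14 ∣ n and 3 ∣ n. Any common multiple of 14 and 3 is a multiple of their lcm; here gcd(14, 3) = 1, so lcm(14, 3) = 14·3 = 42, so 42 ∣ n. Since 21 ∣ 42, it follows that 21 ∣ n.

(⇒) This fails: take n = 21. Certainly 21 ∣ 21, but 14 ∤ 21.

The forward direction fails; the converse holds.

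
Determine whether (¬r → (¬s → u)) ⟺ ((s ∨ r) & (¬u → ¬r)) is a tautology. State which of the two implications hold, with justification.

(⇒) fails; (⇐) holds.

Forward direction. This fails. Under u = T, s = F, r = F, the left side is true but the right side is false.

Converse. Assume the antecedent. If u is true, ¬r → (¬s → u) reduces to true regardless of the other variables. If u is false, the antecedent forces (u = F, s = T, r = F), and ¬r → (¬s → u) holds there. Either way ¬r → (¬s → u) holds.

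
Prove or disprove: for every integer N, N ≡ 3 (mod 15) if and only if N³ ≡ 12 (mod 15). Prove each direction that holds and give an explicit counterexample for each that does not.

Equivalent; both directions hold.

(→) Suppose N ≡ 3 (mod 15). Write N = 15j + 3. Then (15j + 3)³ = 3375j³ + 2025j² + 405j + 27 = 15(225j³ + 135j² + 27j + 1) + 12, so N³ ≡ 12 (mod 15).

(←) Conversely, suppose N³ ≡ 12 (mod 15). The only residue r in {0, …, 14} with r³ ≡ 12 (mod 15) is r = 3, so N ≡ 3 (mod 15).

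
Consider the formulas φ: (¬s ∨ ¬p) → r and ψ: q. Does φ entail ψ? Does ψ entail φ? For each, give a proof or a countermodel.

[⇒] This fails. Under p = T, q = F, s = T, r = F, the left side is true but the right side is false.

[⇐] This fails. Under p = F, q = T, s = F, r = F, the left side is false but the right side is true.

Neither implication holds.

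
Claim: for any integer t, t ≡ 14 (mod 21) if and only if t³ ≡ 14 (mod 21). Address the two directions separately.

Forward direction. Suppose t ≡ 14 (mod 21). Write t = 21j + 14. Then (21j + 14)³ = 9261j³ + 18522j² + 12348j + 2744 = 21(441j³ + 882j² + 588j + 130) + 14, so t³ ≡ 14 (mod 21).

Converse. Suppose t³ ≡ 14 (mod 21). The only residue r in {0, …, 20} with r³ ≡ 14 (mod 21) is r = 14, so t ≡ 14 (mod 21).

Equivalent; both directions hold.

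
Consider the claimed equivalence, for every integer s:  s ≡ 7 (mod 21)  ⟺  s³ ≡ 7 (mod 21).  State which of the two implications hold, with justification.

(⇐) Suppose s³ ≡ 7 (mod 21). The only residue r in {0, …, 20} with r³ ≡ 7 (mod 21) is r = 7, so s ≡ 7 (mod 21).

(⇒) Suppose s ≡ 7 (mod 21). Write s = 21j + 7. Then (21j + 7)³ = 9261j³ + 9261j² + 3087j + 343 = 21(441j³ + 441j² + 147j + 16) + 7, so s³ ≡ 7 (mod 21).

Both implications hold.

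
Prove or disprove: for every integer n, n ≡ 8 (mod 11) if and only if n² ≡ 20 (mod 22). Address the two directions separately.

Both directions fail.

Forward direction. This fails: take n = 19. Then 19 ≡ 8 (mod 11), but 19² = 361 ≡ 9 (mod 22), not 20.

Converse. This fails: take n = 14. Then 14² = 196 ≡ 20 (mod 22), yet 14 ≡ 3 (mod 11), not 8.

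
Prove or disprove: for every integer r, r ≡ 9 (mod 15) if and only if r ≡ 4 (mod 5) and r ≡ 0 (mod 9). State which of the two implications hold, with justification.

(⇒) fails; (⇐) holds.

Forward direction. This fails: r = 24 gives 24 ≡ 9 (mod 15) but 24 ≡ 6 (mod 9), so the conjunction on the right does not hold.

Converse. If r ≡ 4 (mod 5) and r ≡ 0 (mod 9), then by the Chinese remainder theorem r ≡ 9 (mod 45). Since 9 ≡ 9 (mod 15) and 15 ∣ 45, we get r ≡ 9 (mod 15).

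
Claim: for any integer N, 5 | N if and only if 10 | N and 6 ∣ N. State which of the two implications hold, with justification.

Forward direction. This fails: take N = 5. Certainly 5 ∣ 5, but 10 ∤ 5.

Converse. Suppose 10 ∣ N and 6 ∣ N. Any common multiple of 10 and 6 is a multiple of their lcm; here lcm(10, 6) = 10·6/gcd(10, 6) = 60/2 = 30, so 30 ∣ N. Since 5 ∣ 30, it follows that 5 ∣ N.

Only the reverse direction holds.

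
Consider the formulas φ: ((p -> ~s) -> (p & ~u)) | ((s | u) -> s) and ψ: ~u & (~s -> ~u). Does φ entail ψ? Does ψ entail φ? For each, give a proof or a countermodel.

[⇒] This fails. Under p = F, s = T, u = T, the left side is true but the right side is false.

[⇐] Assume the antecedent. If p is true, the antecedent forces (p = T, s = F, u = F) or (p = T, s = T, u = F), and the consequent holds there. If p is false, the antecedent forces (p = F, s = F, u = F) or (p = F, s = T, u = F), and the consequent holds there. Either way the consequent holds.

Only the reverse direction holds.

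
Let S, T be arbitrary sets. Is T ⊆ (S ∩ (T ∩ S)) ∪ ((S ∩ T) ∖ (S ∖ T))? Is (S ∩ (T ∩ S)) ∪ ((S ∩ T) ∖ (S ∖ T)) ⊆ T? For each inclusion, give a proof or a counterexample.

Forward inclusion. This inclusion fails. Take S = ∅, T = {1}; then 1 ∈ T but 1 ∉ (S ∩ (T ∩ S)) ∪ ((S ∩ T) ∖ (S ∖ T)).

Reverse inclusion. Let x ∈ (S ∩ (T ∩ S)) ∪ ((S ∩ T) ∖ (S ∖ T)). Then x ∈ S ∩ T, from which x ∈ T.

The sets are not equal: only the reverse inclusion holds.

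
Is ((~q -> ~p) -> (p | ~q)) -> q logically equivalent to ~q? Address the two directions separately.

(⇒) fails and (⇐) fails.

(→) This fails. Under p = F, q = T, the left side is true but the right side is false.

(←) This fails. Under p = F, q = F, the left side is false but the right side is true.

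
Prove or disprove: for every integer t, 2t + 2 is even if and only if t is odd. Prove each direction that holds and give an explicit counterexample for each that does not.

(⟹) This fails: take t = 0. Then 2t + 2 = 2, which is even, yet t = 0 is even, not odd.

(⟸) Suppose t is odd. Since 2 is even, 2t is even for every t, so 2t + 2 has the same parity as 2, which is even. Hence 2t + 2 is even.

Only the reverse direction holds.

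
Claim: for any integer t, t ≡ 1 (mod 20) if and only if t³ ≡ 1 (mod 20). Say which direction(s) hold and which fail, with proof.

Both implications hold.

(⟹) Suppose t ≡ 1 (mod 20). Write t = 20j + 1. Then (20j + 1)³ = 8000j³ + 1200j² + 60j + 1 = 20(400j³ + 60j² + 3j) + 1, so t³ ≡ 1 (mod 20).

(⟸) Conversely, suppose t³ ≡ 1 (mod 20). The only residue r in {0, …, 19} with r³ ≡ 1 (mod 20) is r = 1, so t ≡ 1 (mod 20).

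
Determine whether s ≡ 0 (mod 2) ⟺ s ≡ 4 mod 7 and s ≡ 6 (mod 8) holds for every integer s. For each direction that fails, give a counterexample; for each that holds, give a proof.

Not equivalent: only (⇐) holds.

[⇒] This fails: s = 0 gives 0 ≡ 0 (mod 2) but 0 ≡ 0 (mod 7), so the conjunction on the right does not hold.

[⇐] Conversely, if s ≡ 4 (mod 7) and s ≡ 6 (mod 8), then by the Chinese remainder theorem s ≡ 46 (mod 56). Since 46 ≡ 0 (mod 2) and 2 ∣ 56, we get s ≡ 0 (mod 2).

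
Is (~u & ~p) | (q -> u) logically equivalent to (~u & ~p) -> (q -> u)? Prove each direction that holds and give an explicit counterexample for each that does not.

Forward direction. This fails. Under p = F, q = T, u = F, the left side is true but the right side is false.

Converse. This fails. Under p = T, q = T, u = F, the left side is false but the right side is true.

Neither implication holds.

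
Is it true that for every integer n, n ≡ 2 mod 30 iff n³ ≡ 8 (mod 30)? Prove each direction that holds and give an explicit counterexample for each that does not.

Equivalent; both directions hold.

Converse. Suppose n³ ≡ 8 (mod 30). The only residue r in {0, …, 29} with r³ ≡ 8 (mod 30) is r = 2, so n ≡ 2 (mod 30).

Forward direction. Suppose n ≡ 2 mod 30. Write n = 30j + 2. Then (30j + 2)³ = 27000j³ + 5400j² + 360j + 8 = 30(900j³ + 180j² + 12j) + 8, so n³ ≡ 8 (mod 30).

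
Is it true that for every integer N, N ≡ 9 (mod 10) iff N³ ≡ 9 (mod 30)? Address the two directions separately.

(⇐) The residues r modulo 30 with r³ ≡ 9 (mod 30) are exactly {9}, and each is ≡ 9 (mod 10).

(⇒) This fails: take N = 19. Then 19 ≡ 9 (mod 10), but 19³ = 6859 ≡ 19 (mod 30), not 9.

Only the reverse direction holds.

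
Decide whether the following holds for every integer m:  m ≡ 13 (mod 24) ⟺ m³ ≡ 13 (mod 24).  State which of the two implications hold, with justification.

Both implications hold.

Converse. Suppose m³ ≡ 13 (mod 24). The only residue r in {0, …, 23} with r³ ≡ 13 (mod 24) is r = 13, so m ≡ 13 (mod 24).

Forward direction. Suppose m ≡ 13 (mod 24). Write m = 24j + 13. Then (24j + 13)³ = 13824j³ + 22464j² + 12168j + 2197 = 24(576j³ + 936j² + 507j + 91) + 13, so m³ ≡ 13 (mod 24).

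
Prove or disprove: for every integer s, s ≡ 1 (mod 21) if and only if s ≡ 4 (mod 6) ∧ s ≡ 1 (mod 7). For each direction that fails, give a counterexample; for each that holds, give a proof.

Not equivalent: only (⇐) holds.

(⟹) This fails: s = 1 gives 1 ≡ 1 (mod 21) but 1 ≡ 1 (mod 6), so the conjunction on the right does not hold.

(⟸) Conversely, if s ≡ 4 (mod 6) and s ≡ 1 (mod 7), then by the Chinese remainder theorem s ≡ 22 (mod 42). Since 22 ≡ 1 (mod 21) and 21 ∣ 42, we get s ≡ 1 (mod 21).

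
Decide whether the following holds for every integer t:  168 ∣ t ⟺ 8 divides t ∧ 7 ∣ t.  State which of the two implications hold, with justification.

(⇒) If 168 ∣ t, write t = 168q. Since 168 = 21·8, t = 8·(21q), so 8 ∣ t; and since 168 = 24·7, t = 7·(24q), so 7 ∣ t.

(⇐) This fails: take t = 56. Both 8 ∣ 56 and 7 ∣ 56, yet 56 is not a multiple of 168 (since 56 = 0·168 + 56), so 168 ∤ 56.

(⇒) holds; (⇐) fails.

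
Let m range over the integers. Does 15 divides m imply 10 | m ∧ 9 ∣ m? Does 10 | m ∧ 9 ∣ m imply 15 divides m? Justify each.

Only the reverse direction holds.

(←) Suppose 10 ∣ m and 9 ∣ m. Any common multiple of 10 and 9 is a multiple of their lcm; here gcd(10, 9) = 1, so lcm(10, 9) = 10·9 = 90, so 90 ∣ m. Since 15 ∣ 90, it follows that 15 ∣ m.

(→) This fails: take m = 15. Certainly 15 ∣ 15, but 10 ∤ 15.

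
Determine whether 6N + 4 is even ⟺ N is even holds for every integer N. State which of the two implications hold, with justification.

Not equivalent: only (⇐) holds.

(⟸) Suppose N is even. Since 6 is even, 6N is even for every N, so 6N + 4 has the same parity as 4, which is even. Hence 6N + 4 is even.

(⟹) This fails: take N = 5. Then 6N + 4 = 34, which is even, yet N = 5 is odd, not even.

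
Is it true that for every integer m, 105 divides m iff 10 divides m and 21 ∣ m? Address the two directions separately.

(⇒) This fails: take m = 105. Certainly 105 ∣ 105, but 10 ∤ 105.

(⇐) Suppose 10 ∣ m and 21 ∣ m. Any common multiple of 10 and 21 is a multiple of their lcm; here gcd(10, 21) = 1, so lcm(10, 21) = 10·21 = 210, so 210 ∣ m. Since 105 ∣ 210, it follows that 105 ∣ m.

Not equivalent: only (⇐) holds.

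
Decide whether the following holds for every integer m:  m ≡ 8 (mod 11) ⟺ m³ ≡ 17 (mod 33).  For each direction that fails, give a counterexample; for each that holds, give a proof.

(⇒) This fails: take m = 19. Then 19 ≡ 8 (mod 11), but 19³ = 6859 ≡ 28 (mod 33), not 17.

(⇐) Conversely, the residues r modulo 33 with r³ ≡ 17 (mod 33) are exactly {8}, and each is ≡ 8 (mod 11).

Not equivalent: only (⇐) holds.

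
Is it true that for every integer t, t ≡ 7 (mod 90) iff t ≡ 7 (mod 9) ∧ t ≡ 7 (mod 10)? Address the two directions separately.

Equivalent; both directions hold.

(⇒) Suppose t ≡ 7 (mod 90); write t = 90j + 7. Since 9 ∣ 90, reducing mod 9 gives t ≡ 7 (mod 9); since 10 ∣ 90, reducing mod 10 gives t ≡ 7 (mod 10).

(⇐) Conversely, if t ≡ 7 (mod 9) and t ≡ 7 (mod 10), then by the Chinese remainder theorem t ≡ 7 (mod 90). This is exactly t ≡ 7 (mod 90).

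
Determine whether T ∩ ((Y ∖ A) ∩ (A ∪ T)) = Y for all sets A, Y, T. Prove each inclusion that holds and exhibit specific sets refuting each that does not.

Forward inclusion. Let x ∈ T ∩ ((Y ∖ A) ∩ (A ∪ T)). Then x ∈ Y ∩ T and x ∉ A, from which x ∈ Y.

Reverse inclusion. This inclusion fails. Take A = ∅, Y = {1}, T = ∅; then 1 ∈ Y but 1 ∉ T ∩ ((Y ∖ A) ∩ (A ∪ T)).

The sets are not equal: only the forward inclusion holds.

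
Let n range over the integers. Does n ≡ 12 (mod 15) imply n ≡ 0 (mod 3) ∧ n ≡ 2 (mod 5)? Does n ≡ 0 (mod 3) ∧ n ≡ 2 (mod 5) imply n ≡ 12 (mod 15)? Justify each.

Both implications hold.

(←) If n ≡ 0 (mod 3) and n ≡ 2 (mod 5), then by the Chinese remainder theorem n ≡ 12 (mod 15). This is exactly n ≡ 12 (mod 15).

(→) Suppose n ≡ 12 (mod 15); write n = 15j + 12. Since 3 ∣ 15, reducing mod 3 gives n ≡ 12 ≡ 0 (mod 3); since 5 ∣ 15, reducing mod 5 gives n ≡ 12 ≡ 2 (mod 5).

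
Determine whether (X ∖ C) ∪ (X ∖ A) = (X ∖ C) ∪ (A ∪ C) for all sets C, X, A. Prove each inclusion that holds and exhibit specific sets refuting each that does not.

(⟹) Let x ∈ (X ∖ C) ∪ (X ∖ A). Then either x ∈ X and x ∉ C, A; or x ∈ C ∩ X and x ∉ A; or x ∈ X ∩ A and x ∉ C. In each case x ∈ (X ∖ C) ∪ (A ∪ C), so (X ∖ C) ∪ (X ∖ A) ⊆ (X ∖ C) ∪ (A ∪ C).

(⟸) This inclusion fails. Take C = {1}, X = ∅, A = ∅; then 1 ∈ (X ∖ C) ∪ (A ∪ C) but 1 ∉ (X ∖ C) ∪ (X ∖ A).

Only the forward inclusion holds.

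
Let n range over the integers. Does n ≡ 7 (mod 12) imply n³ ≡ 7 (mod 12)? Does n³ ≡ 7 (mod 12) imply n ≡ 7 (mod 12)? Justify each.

(⟸) For the converse, argue contrapositively. If n ≢ 7 (mod 12), then n is congruent to one of 0, 1, 2, 3, 4, 5, 6, 8, 9, 10, 11 modulo 12, and these give n³ ≡ 0, 1, 8, 3, 4, 5, 0, 8, 9, 4, 11 respectively — never 7.

(⟹) Suppose n ≡ 7 (mod 12). Write n = 12j + 7. Then (12j + 7)³ = 1728j³ + 3024j² + 1764j + 343 = 12(144j³ + 252j² + 147j + 28) + 7, so n³ ≡ 7 (mod 12).

Both implications hold.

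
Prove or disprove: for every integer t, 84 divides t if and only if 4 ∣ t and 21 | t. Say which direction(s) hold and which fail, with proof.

Equivalent; both directions hold.

[⇒] If 84 ∣ t, write t = 84q. Since 84 = 21·4, t = 4·(21q), so 4 ∣ t; and since 84 = 4·21, t = 21·(4q), so 21 ∣ t.

[⇐] Suppose 4 ∣ t and 21 ∣ t. Any common multiple of 4 and 21 is a multiple of their lcm; here gcd(4, 21) = 1, so lcm(4, 21) = 4·21 = 84, so 84 ∣ t.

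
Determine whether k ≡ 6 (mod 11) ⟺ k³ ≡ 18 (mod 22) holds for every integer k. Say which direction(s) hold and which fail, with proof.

(←) The residues r modulo 22 with r³ ≡ 18 (mod 22) are exactly {6}, and each is ≡ 6 (mod 11).

(→) This fails: take k = 17. Then 17 ≡ 6 (mod 11), but 17³ = 4913 ≡ 7 (mod 22), not 18.

Only the converse holds.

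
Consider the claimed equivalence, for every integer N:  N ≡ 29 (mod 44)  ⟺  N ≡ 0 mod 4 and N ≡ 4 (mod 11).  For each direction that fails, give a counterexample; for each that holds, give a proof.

(→) This fails: N = 29 gives 29 ≡ 29 (mod 44) but 29 ≡ 1 (mod 4), so the conjunction on the right does not hold.

(←) This fails: N = 4 satisfies both congruences on the right (4 ≡ 0 mod 4 and 4 ≡ 4 mod 11) yet 4 ≡ 4 (mod 44), not 29.

(⇒) fails and (⇐) fails.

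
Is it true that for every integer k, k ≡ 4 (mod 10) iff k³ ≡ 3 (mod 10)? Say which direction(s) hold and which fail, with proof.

Neither direction holds.

(⟹) This fails: take k = 4. Then 4 ≡ 4 (mod 10), but 4³ = 64 ≡ 4 (mod 10), not 3.

(⟸) This fails: take k = 7. Then 7³ = 343 ≡ 3 (mod 10), yet 7 ≡ 7 (mod 10), not 4.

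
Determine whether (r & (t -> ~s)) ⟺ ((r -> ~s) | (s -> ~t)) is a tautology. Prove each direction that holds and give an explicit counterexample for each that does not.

(⇒) holds; (⇐) fails.

Forward direction. Assume the antecedent. If s is true, the antecedent forces (s = T, t = F, r = T), and (r -> ~s) | (s -> ~t) holds there. If s is false, (r -> ~s) | (s -> ~t) reduces to true regardless of the other variables. Either way (r -> ~s) | (s -> ~t) holds.

Converse. This fails. Under s = F, t = F, r = F, the left side is false but the right side is true.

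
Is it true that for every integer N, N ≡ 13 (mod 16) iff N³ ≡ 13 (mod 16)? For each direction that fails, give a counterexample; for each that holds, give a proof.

(⇒) This fails: take N = 13. Then 13 ≡ 13 (mod 16), but 13³ = 2197 ≡ 5 (mod 16), not 13.

(⇐) This fails: take N = 5. Then 5³ = 125 ≡ 13 (mod 16), yet 5 ≡ 5 (mod 16), not 13.

Both directions fail.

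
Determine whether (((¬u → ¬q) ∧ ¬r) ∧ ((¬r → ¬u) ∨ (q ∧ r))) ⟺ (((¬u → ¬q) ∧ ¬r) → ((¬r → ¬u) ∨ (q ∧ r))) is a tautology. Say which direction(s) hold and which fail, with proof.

Only the forward implication holds.

(→) Assume the antecedent. If q is true, the antecedent cannot hold. If q is false, the antecedent forces (q = F, r = F, u = F), and the consequent holds there. Either way the consequent holds.

(←) This fails. Under q = T, r = F, u = F, the left side is false but the right side is true.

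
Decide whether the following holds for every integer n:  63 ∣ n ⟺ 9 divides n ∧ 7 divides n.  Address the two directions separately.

[⇒] If 63 ∣ n, write n = 63q. Since 63 = 7·9, n = 9·(7q), so 9 ∣ n; and since 63 = 9·7, n = 7·(9q), so 7 ∣ n.

[⇐] Suppose 9 ∣ n and 7 ∣ n. Any common multiple of 9 and 7 is a multiple of their lcm; here gcd(9, 7) = 1, so lcm(9, 7) = 9·7 = 63, so 63 ∣ n.

Both directions hold; the statement is true.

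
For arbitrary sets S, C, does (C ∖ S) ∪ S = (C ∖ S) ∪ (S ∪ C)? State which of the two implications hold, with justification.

Both inclusions hold.

(⟸) Let x ∈ (C ∖ S) ∪ (S ∪ C). Then either x ∈ S and x ∉ C; or x ∈ C and x ∉ S; or x ∈ S ∩ C. In each case x ∈ (C ∖ S) ∪ S, so (C ∖ S) ∪ (S ∪ C) ⊆ (C ∖ S) ∪ S.

(⟹) Let x ∈ (C ∖ S) ∪ S. Then either x ∈ S and x ∉ C; or x ∈ C and x ∉ S; or x ∈ S ∩ C. In each case x ∈ (C ∖ S) ∪ (S ∪ C), so (C ∖ S) ∪ S ⊆ (C ∖ S) ∪ (S ∪ C).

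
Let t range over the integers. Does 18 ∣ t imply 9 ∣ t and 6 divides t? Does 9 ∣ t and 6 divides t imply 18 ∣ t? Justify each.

(→) If 18 ∣ t, write t = 18q. Since 18 = 2·9, t = 9·(2q), so 9 ∣ t; and since 18 = 3·6, t = 6·(3q), so 6 ∣ t.

(←) Suppose 9 ∣ t and 6 ∣ t. Any common multiple of 9 and 6 is a multiple of their lcm; here lcm(9, 6) = 9·6/gcd(9, 6) = 54/3 = 18, so 18 ∣ t.

Both directions hold.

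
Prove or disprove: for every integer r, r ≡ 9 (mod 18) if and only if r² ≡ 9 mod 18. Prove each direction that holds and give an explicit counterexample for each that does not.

(⇒) holds; (⇐) fails.

(←) This fails: take r = 3. Then 3² = 9 ≡ 9 (mod 18), yet 3 ≡ 3 (mod 18), not 9.

(→) Suppose r ≡ 9 (mod 18). Write r = 18j + 9. Then (18j + 9)² = 324j² + 324j + 81 = 18(18j² + 18j + 4) + 9, so r² ≡ 9 (mod 18).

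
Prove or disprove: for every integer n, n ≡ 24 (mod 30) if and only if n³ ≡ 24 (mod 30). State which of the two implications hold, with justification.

Forward direction. Suppose n ≡ 24 (mod 30). Write n = 30j + 24. Then (30j + 24)³ = 27000j³ + 64800j² + 51840j + 13824 = 30(900j³ + 2160j² + 1728j + 460) + 24, so n³ ≡ 24 (mod 30).

Converse. Suppose n³ ≡ 24 (mod 30). The only residue r in {0, …, 29} with r³ ≡ 24 (mod 30) is r = 24, so n ≡ 24 (mod 30).

Both directions hold.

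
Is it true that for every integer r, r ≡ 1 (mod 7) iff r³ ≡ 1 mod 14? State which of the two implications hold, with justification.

(⇒) This fails: take r = 8. Then 8 ≡ 1 (mod 7), but 8³ = 512 ≡ 8 (mod 14), not 1.

(⇐) This fails: take r = 9. Then 9³ = 729 ≡ 1 (mod 14), yet 9 ≡ 2 (mod 7), not 1.

(⇒) fails and (⇐) fails.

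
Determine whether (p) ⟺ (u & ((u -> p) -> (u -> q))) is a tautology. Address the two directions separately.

Neither direction holds.

(→) This fails. Under p = T, q = F, u = F, the left side is true but the right side is false.

(←) This fails. Under p = F, q = F, u = T, the left side is false but the right side is true.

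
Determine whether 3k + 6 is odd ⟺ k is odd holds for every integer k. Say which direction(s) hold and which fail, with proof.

Forward direction. Suppose 3k + 6 is odd. Since 3 is odd, 3k and k have the same parity, so 3k + 6 ≡ k + 6 (mod 2). As 6 is even, 3k + 6 is odd exactly when k is odd. Thus k is odd.

Converse. Suppose k is odd; write k = 2j + 1. Then 3k + 6 = 3·(2j + 1) + 6 = 2·3j + 9, which is odd.

The biconditional holds.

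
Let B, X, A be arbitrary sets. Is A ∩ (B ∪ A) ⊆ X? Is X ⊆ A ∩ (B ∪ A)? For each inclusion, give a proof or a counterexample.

(⟹) This inclusion fails. Take B = ∅, X = ∅, A = {1}; then 1 ∈ A ∩ (B ∪ A) but 1 ∉ X.

(⟸) This inclusion fails. Take B = ∅, X = {1}, A = ∅; then 1 ∈ X but 1 ∉ A ∩ (B ∪ A).

(⊆) fails and (⊇) fails.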